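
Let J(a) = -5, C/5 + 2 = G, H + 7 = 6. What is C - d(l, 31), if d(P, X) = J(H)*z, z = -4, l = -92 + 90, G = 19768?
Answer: 98810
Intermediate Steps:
l = -2
H = -1 (H = -7 + 6 = -1)
C = 98830 (C = -10 + 5*19768 = -10 + 98840 = 98830)
d(P, X) = 20 (d(P, X) = -5*(-4) = 20)
C - d(l, 31) = 98830 - 1*20 = 98830 - 20 = 98810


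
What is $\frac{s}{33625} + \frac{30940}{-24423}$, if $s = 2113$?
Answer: $- \frac{141250243}{117317625} \approx -1.204$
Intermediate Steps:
$\frac{s}{33625} + \frac{30940}{-24423} = \frac{2113}{33625} + \frac{30940}{-24423} = 2113 \cdot \frac{1}{33625} + 30940 \left(- \frac{1}{24423}\right) = \frac{2113}{33625} - \frac{4420}{3489} = - \frac{141250243}{117317625}$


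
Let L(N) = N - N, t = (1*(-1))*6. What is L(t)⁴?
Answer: 0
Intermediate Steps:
t = -6 (t = -1*6 = -6)
L(N) = 0
L(t)⁴ = 0⁴ = 0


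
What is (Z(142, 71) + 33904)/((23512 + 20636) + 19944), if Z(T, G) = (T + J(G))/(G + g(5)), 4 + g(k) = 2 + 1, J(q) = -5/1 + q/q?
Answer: 1186709/2243220 ≈ 0.52902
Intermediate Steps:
J(q) = -4 (J(q) = -5*1 + 1 = -5 + 1 = -4)
g(k) = -1 (g(k) = -4 + (2 + 1) = -4 + 3 = -1)
Z(T, G) = (-4 + T)/(-1 + G) (Z(T, G) = (T - 4)/(G - 1) = (-4 + T)/(-1 + G))
(Z(142, 71) + 33904)/((23512 + 20636) + 19944) = ((-4 + 142)/(-1 + 71) + 33904)/((23512 + 20636) + 19944) = (138/70 + 33904)/(44148 + 19944) = ((1/70)*138 + 33904)/64092 = (69/35 + 33904)*(1/64092) = (1186709/35)*(1/64092) = 1186709/2243220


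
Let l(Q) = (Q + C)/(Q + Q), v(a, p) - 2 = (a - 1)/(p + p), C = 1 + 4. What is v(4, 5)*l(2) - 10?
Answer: -239/40 ≈ -5.9750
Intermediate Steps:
C = 5
v(a, p) = 2 + (-1 + a)/(2*p) (v(a, p) = 2 + (a - 1)/(p + p) = 2 + (-1 + a)/((2*p)) = 2 + (-1 + a)*(1/(2*p)) = 2 + (-1 + a)/(2*p))
l(Q) = (5 + Q)/(2*Q) (l(Q) = (Q + 5)/(Q + Q) = (5 + Q)/((2*Q)) = (5 + Q)*(1/(2*Q)) = (5 + Q)/(2*Q))
v(4, 5)*l(2) - 10 = ((½)*(-1 + 4 + 4*5)/5)*((½)*(5 + 2)/2) - 10 = ((½)*(⅕)*(-1 + 4 + 20))*((½)*(½)*7) - 10 = ((½)*(⅕)*23)*(7/4) - 10 = (23/10)*(7/4) - 10 = 161/40 - 10 = -239/40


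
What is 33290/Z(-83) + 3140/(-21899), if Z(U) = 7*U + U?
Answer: -365551335/7270468 ≈ -50.279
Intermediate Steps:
Z(U) = 8*U
33290/Z(-83) + 3140/(-21899) = 33290/((8*(-83))) + 3140/(-21899) = 33290/(-664) + 3140*(-1/21899) = 33290*(-1/664) - 3140/21899 = -16645/332 - 3140/21899 = -365551335/7270468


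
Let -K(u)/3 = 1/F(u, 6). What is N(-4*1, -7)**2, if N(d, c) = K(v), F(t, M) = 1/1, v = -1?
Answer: 9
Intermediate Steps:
F(t, M) = 1
K(u) = -3 (K(u) = -3/1 = -3*1 = -3)
N(d, c) = -3
N(-4*1, -7)**2 = (-3)**2 = 9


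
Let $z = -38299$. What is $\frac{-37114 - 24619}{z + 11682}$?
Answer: $\frac{61733}{26617} \approx 2.3193$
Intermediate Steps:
$\frac{-37114 - 24619}{z + 11682} = \frac{-37114 - 24619}{-38299 + 11682} = - \frac{61733}{-26617} = \left(-61733\right) \left(- \frac{1}{26617}\right) = \frac{61733}{26617}$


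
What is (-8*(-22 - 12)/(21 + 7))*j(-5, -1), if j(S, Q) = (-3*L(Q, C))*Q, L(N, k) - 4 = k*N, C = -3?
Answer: 204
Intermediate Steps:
L(N, k) = 4 + N*k (L(N, k) = 4 + k*N = 4 + N*k)
j(S, Q) = Q*(-12 + 9*Q) (j(S, Q) = (-3*(4 + Q*(-3)))*Q = (-3*(4 - 3*Q))*Q = (-12 + 9*Q)*Q = Q*(-12 + 9*Q))
(-8*(-22 - 12)/(21 + 7))*j(-5, -1) = (-8*(-22 - 12)/(21 + 7))*(3*(-1)*(-4 + 3*(-1))) = (-(-272)/28)*(3*(-1)*(-4 - 3)) = (-(-272)/28)*(3*(-1)*(-7)) = -8*(-17/14)*21 = (68/7)*21 = 204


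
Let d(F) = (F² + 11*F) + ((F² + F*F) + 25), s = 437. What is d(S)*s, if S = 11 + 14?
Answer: 950475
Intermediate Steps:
S = 25
d(F) = 25 + 3*F² + 11*F (d(F) = (F² + 11*F) + ((F² + F²) + 25) = (F² + 11*F) + (2*F² + 25) = (F² + 11*F) + (25 + 2*F²) = 25 + 3*F² + 11*F)
d(S)*s = (25 + 3*25² + 11*25)*437 = (25 + 3*625 + 275)*437 = (25 + 1875 + 275)*437 = 2175*437 = 950475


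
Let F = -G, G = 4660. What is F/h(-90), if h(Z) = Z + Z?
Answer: 233/9 ≈ 25.889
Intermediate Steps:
h(Z) = 2*Z
F = -4660 (F = -1*4660 = -4660)
F/h(-90) = -4660/(2*(-90)) = -4660/(-180) = -4660*(-1/180) = 233/9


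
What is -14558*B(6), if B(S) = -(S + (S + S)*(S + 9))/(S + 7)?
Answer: 2707788/13 ≈ 2.0829e+5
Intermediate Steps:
B(S) = -(S + 2*S*(9 + S))/(7 + S) (B(S) = -(S + (2*S)*(9 + S))/(7 + S) = -(S + 2*S*(9 + S))/(7 + S))
-14558*B(6) = -(-14558)*6*(19 + 2*6)/(7 + 6) = -(-14558)*6*(19 + 12)/13 = -(-14558)*6*31/13 = -14558*(-186/13) = 2707788/13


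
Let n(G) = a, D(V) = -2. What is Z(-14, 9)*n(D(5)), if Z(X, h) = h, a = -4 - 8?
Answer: -108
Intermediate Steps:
a = -12
n(G) = -12
Z(-14, 9)*n(D(5)) = 9*(-12) = -108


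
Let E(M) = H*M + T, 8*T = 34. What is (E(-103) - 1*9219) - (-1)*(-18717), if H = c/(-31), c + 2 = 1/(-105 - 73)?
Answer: -308328335/11036 ≈ -27938.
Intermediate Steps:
c = -357/178 (c = -2 + 1/(-105 - 73) = -2 + 1/(-178) = -2 - 1/178 = -357/178 ≈ -2.0056)
T = 17/4 (T = (⅛)*34 = 17/4 ≈ 4.2500)
H = 357/5518 (H = -357/178/(-31) = -357/178*(-1/31) = 357/5518 ≈ 0.064697)
E(M) = 17/4 + 357*M/5518 (E(M) = 357*M/5518 + 17/4 = 17/4 + 357*M/5518)
(E(-103) - 1*9219) - (-1)*(-18717) = ((17/4 + (357/5518)*(-103)) - 1*9219) - (-1)*(-18717) = ((17/4 - 36771/5518) - 9219) - 1*18717 = (-26639/11036 - 9219) - 18717 = -101767523/11036 - 18717 = -308328335/11036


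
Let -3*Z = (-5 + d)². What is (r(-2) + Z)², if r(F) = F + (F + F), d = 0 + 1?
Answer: 1156/9 ≈ 128.44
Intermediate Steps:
d = 1
r(F) = 3*F (r(F) = F + 2*F = 3*F)
Z = -16/3 (Z = -(-5 + 1)²/3 = -⅓*(-4)² = -⅓*16 = -16/3 ≈ -5.3333)
(r(-2) + Z)² = (3*(-2) - 16/3)² = (-6 - 16/3)² = (-34/3)² = 1156/9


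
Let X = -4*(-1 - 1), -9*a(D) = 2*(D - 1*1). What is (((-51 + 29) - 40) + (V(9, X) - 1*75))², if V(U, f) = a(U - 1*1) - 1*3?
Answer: 1623076/81 ≈ 20038.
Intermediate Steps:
a(D) = 2/9 - 2*D/9 (a(D) = -2*(D - 1*1)/9 = -2*(D - 1)/9 = -2*(-1 + D)/9 = -(-2 + 2*D)/9 = 2/9 - 2*D/9)
X = 8 (X = -4*(-2) = 8)
V(U, f) = -23/9 - 2*U/9 (V(U, f) = (2/9 - 2*(U - 1*1)/9) - 1*3 = (2/9 - 2*(U - 1)/9) - 3 = (2/9 - 2*(-1 + U)/9) - 3 = (2/9 + (2/9 - 2*U/9)) - 3 = (4/9 - 2*U/9) - 3 = -23/9 - 2*U/9)
(((-51 + 29) - 40) + (V(9, X) - 1*75))² = (((-51 + 29) - 40) + ((-23/9 - 2/9*9) - 1*75))² = ((-22 - 40) + ((-23/9 - 2) - 75))² = (-62 + (-41/9 - 75))² = (-62 - 716/9)² = (-1274/9)² = 1623076/81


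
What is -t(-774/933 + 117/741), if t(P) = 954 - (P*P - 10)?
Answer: -33643541923/34916281 ≈ -963.55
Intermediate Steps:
t(P) = 964 - P**2 (t(P) = 954 - (P**2 - 10) = 954 - (-10 + P**2) = 954 + (10 - P**2) = 964 - P**2)
-t(-774/933 + 117/741) = -(964 - (-774/933 + 117/741)**2) = -(964 - (-774*1/933 + 117*(1/741))**2) = -(964 - (-258/311 + 3/19)**2) = -(964 - (-3969/5909)**2) = -(964 - 1*15752961/34916281) = -(964 - 15752961/34916281) = -1*33643541923/34916281 = -33643541923/34916281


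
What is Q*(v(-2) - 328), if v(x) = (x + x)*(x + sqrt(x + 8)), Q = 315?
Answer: -100800 - 1260*sqrt(6) ≈ -1.0389e+5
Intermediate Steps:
v(x) = 2*x*(x + sqrt(8 + x)) (v(x) = (2*x)*(x + sqrt(8 + x)) = 2*x*(x + sqrt(8 + x)))
Q*(v(-2) - 328) = 315*(2*(-2)*(-2 + sqrt(8 - 2)) - 328) = 315*(2*(-2)*(-2 + sqrt(6)) - 328) = 315*((8 - 4*sqrt(6)) - 328) = 315*(-320 - 4*sqrt(6)) = -100800 - 1260*sqrt(6)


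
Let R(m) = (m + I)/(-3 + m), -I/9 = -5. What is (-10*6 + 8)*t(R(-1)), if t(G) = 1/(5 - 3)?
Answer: -26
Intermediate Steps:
I = 45 (I = -9*(-5) = 45)
R(m) = (45 + m)/(-3 + m) (R(m) = (m + 45)/(-3 + m) = (45 + m)/(-3 + m))
t(G) = 1/2
(-10*6 + 8)*t(R(-1)) = (-10*6 + 8)*(1/2) = (-60 + 8)*(1/2) = -52*1/2 = -26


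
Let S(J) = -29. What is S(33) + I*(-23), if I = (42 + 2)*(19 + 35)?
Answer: -54677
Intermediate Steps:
I = 2376 (I = 44*54 = 2376)
S(33) + I*(-23) = -29 + 2376*(-23) = -29 - 54648 = -54677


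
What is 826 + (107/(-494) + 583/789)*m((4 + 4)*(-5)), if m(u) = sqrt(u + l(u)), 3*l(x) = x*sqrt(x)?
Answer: 826 + 203579*sqrt(-90 - 60*I*sqrt(10))/584649 ≈ 828.7 - 4.2646*I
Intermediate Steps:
l(x) = x**(3/2)/3 (l(x) = (x*sqrt(x))/3 = x**(3/2)/3)
m(u) = sqrt(u + u**(3/2)/3)
826 + (107/(-494) + 583/789)*m((4 + 4)*(-5)) = 826 + (107/(-494) + 583/789)*(sqrt(3*((4 + 4)*(-5))**(3/2) + 9*((4 + 4)*(-5)))/3) = 826 + (107*(-1/494) + 583*(1/789))*(sqrt(3*(8*(-5))**(3/2) + 9*(8*(-5)))/3) = 826 + (-107/494 + 583/789)*(sqrt(3*(-40)**(3/2) + 9*(-40))/3) = 826 + 203579*(sqrt(3*(-80*I*sqrt(10)) - 360)/3)/389766 = 826 + 203579*(sqrt(-240*I*sqrt(10) - 360)/3)/389766 = 826 + 203579*(sqrt(-360 - 240*I*sqrt(10))/3)/389766 = 826 + 203579*sqrt(-360 - 240*I*sqrt(10))/1169298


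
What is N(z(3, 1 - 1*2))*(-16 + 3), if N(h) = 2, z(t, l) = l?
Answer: -26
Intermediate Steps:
N(z(3, 1 - 1*2))*(-16 + 3) = 2*(-16 + 3) = 2*(-13) = -26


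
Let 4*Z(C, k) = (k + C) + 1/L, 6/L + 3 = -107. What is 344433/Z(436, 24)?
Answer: 4133196/1325 ≈ 3119.4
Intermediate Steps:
L = -3/55 (L = 6/(-3 - 107) = 6/(-110) = 6*(-1/110) = -3/55 ≈ -0.054545)
Z(C, k) = -55/12 + C/4 + k/4 (Z(C, k) = ((k + C) + 1/(-3/55))/4 = ((C + k) - 55/3)/4 = (-55/3 + C + k)/4 = -55/12 + C/4 + k/4)
344433/Z(436, 24) = 344433/(-55/12 + (¼)*436 + (¼)*24) = 344433/(-55/12 + 109 + 6) = 344433/(1325/12) = 344433*(12/1325) = 4133196/1325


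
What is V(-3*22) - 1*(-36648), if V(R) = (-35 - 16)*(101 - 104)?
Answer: 36801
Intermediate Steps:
V(R) = 153 (V(R) = -51*(-3) = 153)
V(-3*22) - 1*(-36648) = 153 - 1*(-36648) = 153 + 36648 = 36801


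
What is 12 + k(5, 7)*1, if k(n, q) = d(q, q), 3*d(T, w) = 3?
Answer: 13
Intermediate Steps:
d(T, w) = 1 (d(T, w) = (1/3)*3 = 1)
k(n, q) = 1
12 + k(5, 7)*1 = 12 + 1*1 = 12 + 1 = 13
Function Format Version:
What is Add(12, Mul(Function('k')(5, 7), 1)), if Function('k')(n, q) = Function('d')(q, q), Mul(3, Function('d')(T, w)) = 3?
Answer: 13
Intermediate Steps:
Function('d')(T, w) = 1 (Function('d')(T, w) = Mul(Rational(1, 3), 3) = 1)
Function('k')(n, q) = 1
Add(12, Mul(Function('k')(5, 7), 1)) = Add(12, Mul(1, 1)) = Add(12, 1) = 13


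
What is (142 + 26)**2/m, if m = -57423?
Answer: -9408/19141 ≈ -0.49151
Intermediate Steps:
(142 + 26)**2/m = (142 + 26)**2/(-57423) = 168**2*(-1/57423) = 28224*(-1/57423) = -9408/19141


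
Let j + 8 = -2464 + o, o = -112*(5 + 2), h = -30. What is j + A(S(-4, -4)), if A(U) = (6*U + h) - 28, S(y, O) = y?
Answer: -3338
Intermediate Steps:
o = -784 (o = -112*7 = -784)
j = -3256 (j = -8 + (-2464 - 784) = -8 - 3248 = -3256)
A(U) = -58 + 6*U (A(U) = (6*U - 30) - 28 = (-30 + 6*U) - 28 = -58 + 6*U)
j + A(S(-4, -4)) = -3256 + (-58 + 6*(-4)) = -3256 + (-58 - 24) = -3256 - 82 = -3338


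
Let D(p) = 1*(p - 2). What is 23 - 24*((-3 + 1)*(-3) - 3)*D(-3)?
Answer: 383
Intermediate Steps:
D(p) = -2 + p (D(p) = 1*(-2 + p) = -2 + p)
23 - 24*((-3 + 1)*(-3) - 3)*D(-3) = 23 - 24*((-3 + 1)*(-3) - 3)*(-2 - 3) = 23 - 24*(-2*(-3) - 3)*(-5) = 23 - 24*(6 - 3)*(-5) = 23 - 72*(-5) = 23 - 24*(-15) = 23 + 360 = 383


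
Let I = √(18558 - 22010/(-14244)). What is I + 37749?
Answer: 37749 + √941393658882/7122 ≈ 37885.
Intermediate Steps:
I = √941393658882/7122 (I = √(18558 - 22010*(-1/14244)) = √(18558 + 11005/7122) = √(132181081/7122) = √941393658882/7122 ≈ 136.23)
I + 37749 = √941393658882/7122 + 37749 = 37749 + √941393658882/7122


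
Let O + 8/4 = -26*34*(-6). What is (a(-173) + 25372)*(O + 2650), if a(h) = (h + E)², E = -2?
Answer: 445288144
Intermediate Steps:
O = 5302 (O = -2 - 26*34*(-6) = -2 - 884*(-6) = -2 + 5304 = 5302)
a(h) = (-2 + h)² (a(h) = (h - 2)² = (-2 + h)²)
(a(-173) + 25372)*(O + 2650) = ((-2 - 173)² + 25372)*(5302 + 2650) = ((-175)² + 25372)*7952 = (30625 + 25372)*7952 = 55997*7952 = 445288144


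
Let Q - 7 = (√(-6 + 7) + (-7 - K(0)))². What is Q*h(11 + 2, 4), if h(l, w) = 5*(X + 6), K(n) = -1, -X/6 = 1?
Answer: 0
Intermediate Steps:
X = -6 (X = -6*1 = -6)
h(l, w) = 0 (h(l, w) = 5*(-6 + 6) = 5*0 = 0)
Q = 32 (Q = 7 + (√(-6 + 7) + (-7 - 1*(-1)))² = 7 + (√1 + (-7 + 1))² = 7 + (1 - 6)² = 7 + (-5)² = 7 + 25 = 32)
Q*h(11 + 2, 4) = 32*0 = 0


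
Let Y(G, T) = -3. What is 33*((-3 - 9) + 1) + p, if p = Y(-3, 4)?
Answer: -366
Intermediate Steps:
p = -3
33*((-3 - 9) + 1) + p = 33*((-3 - 9) + 1) - 3 = 33*(-12 + 1) - 3 = 33*(-11) - 3 = -363 - 3 = -366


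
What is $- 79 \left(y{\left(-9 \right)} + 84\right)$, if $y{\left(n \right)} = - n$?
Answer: $-7347$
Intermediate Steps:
$- 79 \left(y{\left(-9 \right)} + 84\right) = - 79 \left(\left(-1\right) \left(-9\right) + 84\right) = - 79 \left(9 + 84\right) = \left(-79\right) 93 = -7347$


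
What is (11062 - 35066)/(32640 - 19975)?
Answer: -1412/745 ≈ -1.8953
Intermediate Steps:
(11062 - 35066)/(32640 - 19975) = -24004/12665 = -24004*1/12665 = -1412/745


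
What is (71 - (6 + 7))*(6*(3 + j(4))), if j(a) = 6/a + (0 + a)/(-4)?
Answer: 1218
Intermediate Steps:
j(a) = 6/a - a/4 (j(a) = 6/a + a*(-¼) = 6/a - a/4)
(71 - (6 + 7))*(6*(3 + j(4))) = (71 - (6 + 7))*(6*(3 + (6/4 - ¼*4))) = (71 - 1*13)*(6*(3 + (6*(¼) - 1))) = (71 - 13)*(6*(3 + (3/2 - 1))) = 58*(6*(3 + ½)) = 58*(6*(7/2)) = 58*21 = 1218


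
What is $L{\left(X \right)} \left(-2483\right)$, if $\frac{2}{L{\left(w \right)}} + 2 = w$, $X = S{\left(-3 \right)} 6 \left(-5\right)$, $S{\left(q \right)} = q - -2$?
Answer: $- \frac{2483}{14} \approx -177.36$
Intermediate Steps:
$S{\left(q \right)} = 2 + q$ ($S{\left(q \right)} = q + 2 = 2 + q$)
$X = 30$ ($X = \left(2 - 3\right) 6 \left(-5\right) = \left(-1\right) 6 \left(-5\right) = \left(-6\right) \left(-5\right) = 30$)
$L{\left(w \right)} = \frac{2}{-2 + w}$
$L{\left(X \right)} \left(-2483\right) = \frac{2}{-2 + 30} \left(-2483\right) = \frac{2}{28} \left(-2483\right) = 2 \cdot \frac{1}{28} \left(-2483\right) = \frac{1}{14} \left(-2483\right) = - \frac{2483}{14}$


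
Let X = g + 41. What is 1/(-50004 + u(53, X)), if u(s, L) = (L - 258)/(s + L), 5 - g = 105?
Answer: -6/299707 ≈ -2.0020e-5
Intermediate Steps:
g = -100 (g = 5 - 1*105 = 5 - 105 = -100)
X = -59 (X = -100 + 41 = -59)
u(s, L) = (-258 + L)/(L + s)
1/(-50004 + u(53, X)) = 1/(-50004 + (-258 - 59)/(-59 + 53)) = 1/(-50004 - 317/(-6)) = 1/(-50004 - 1/6*(-317)) = 1/(-50004 + 317/6) = 1/(-299707/6) = -6/299707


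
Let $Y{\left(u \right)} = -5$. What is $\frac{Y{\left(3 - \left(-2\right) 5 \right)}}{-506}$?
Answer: $\frac{5}{506} \approx 0.0098814$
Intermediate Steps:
$\frac{Y{\left(3 - \left(-2\right) 5 \right)}}{-506} = \frac{1}{-506} \left(-5\right) = \left(- \frac{1}{506}\right) \left(-5\right) = \frac{5}{506}$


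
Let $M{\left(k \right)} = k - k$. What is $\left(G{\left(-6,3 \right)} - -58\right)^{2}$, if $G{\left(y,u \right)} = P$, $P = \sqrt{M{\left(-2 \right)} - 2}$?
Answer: $\left(58 + i \sqrt{2}\right)^{2} \approx 3362.0 + 164.05 i$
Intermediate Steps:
$M{\left(k \right)} = 0$
$P = i \sqrt{2}$ ($P = \sqrt{0 - 2} = \sqrt{-2} = i \sqrt{2} \approx 1.4142 i$)
$G{\left(y,u \right)} = i \sqrt{2}$
$\left(G{\left(-6,3 \right)} - -58\right)^{2} = \left(i \sqrt{2} - -58\right)^{2} = \left(i \sqrt{2} + 58\right)^{2} = \left(58 + i \sqrt{2}\right)^{2}$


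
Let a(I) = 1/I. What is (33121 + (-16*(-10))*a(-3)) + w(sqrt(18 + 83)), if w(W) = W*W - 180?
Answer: 98966/3 ≈ 32989.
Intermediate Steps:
w(W) = -180 + W**2 (w(W) = W**2 - 180 = -180 + W**2)
(33121 + (-16*(-10))*a(-3)) + w(sqrt(18 + 83)) = (33121 - 16*(-10)/(-3)) + (-180 + (sqrt(18 + 83))**2) = (33121 + 160*(-1/3)) + (-180 + (sqrt(101))**2) = (33121 - 160/3) + (-180 + 101) = 99203/3 - 79 = 98966/3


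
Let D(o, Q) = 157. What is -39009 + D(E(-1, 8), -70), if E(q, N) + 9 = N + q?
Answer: -38852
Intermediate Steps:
E(q, N) = -9 + N + q (E(q, N) = -9 + (N + q) = -9 + N + q)
-39009 + D(E(-1, 8), -70) = -39009 + 157 = -38852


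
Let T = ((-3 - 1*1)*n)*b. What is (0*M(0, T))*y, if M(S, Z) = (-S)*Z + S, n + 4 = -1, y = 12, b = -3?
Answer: 0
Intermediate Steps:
n = -5 (n = -4 - 1 = -5)
T = -60 (T = ((-3 - 1*1)*(-5))*(-3) = ((-3 - 1)*(-5))*(-3) = -4*(-5)*(-3) = 20*(-3) = -60)
M(S, Z) = S - S*Z (M(S, Z) = -S*Z + S = S - S*Z)
(0*M(0, T))*y = (0*(0*(1 - 1*(-60))))*12 = (0*(0*(1 + 60)))*12 = (0*(0*61))*12 = (0*0)*12 = 0*12 = 0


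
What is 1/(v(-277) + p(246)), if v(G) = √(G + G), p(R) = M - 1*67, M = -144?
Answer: -211/45075 - I*√554/45075 ≈ -0.0046811 - 0.00052218*I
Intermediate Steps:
p(R) = -211 (p(R) = -144 - 1*67 = -144 - 67 = -211)
v(G) = √2*√G (v(G) = √(2*G) = √2*√G)
1/(v(-277) + p(246)) = 1/(√2*√(-277) - 211) = 1/(√2*(I*√277) - 211) = 1/(I*√554 - 211) = 1/(-211 + I*√554)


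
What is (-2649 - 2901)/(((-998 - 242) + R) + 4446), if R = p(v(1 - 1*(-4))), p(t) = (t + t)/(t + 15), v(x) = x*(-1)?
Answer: -1110/641 ≈ -1.7317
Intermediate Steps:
v(x) = -x
p(t) = 2*t/(15 + t) (p(t) = (2*t)/(15 + t) = 2*t/(15 + t))
R = -1 (R = 2*(-(1 - 1*(-4)))/(15 - (1 - 1*(-4))) = 2*(-(1 + 4))/(15 - (1 + 4)) = 2*(-1*5)/(15 - 1*5) = 2*(-5)/(15 - 5) = 2*(-5)/10 = 2*(-5)*(1/10) = -1)
(-2649 - 2901)/(((-998 - 242) + R) + 4446) = (-2649 - 2901)/(((-998 - 242) - 1) + 4446) = -5550/((-1240 - 1) + 4446) = -5550/(-1241 + 4446) = -5550/3205 = -5550*1/3205 = -1110/641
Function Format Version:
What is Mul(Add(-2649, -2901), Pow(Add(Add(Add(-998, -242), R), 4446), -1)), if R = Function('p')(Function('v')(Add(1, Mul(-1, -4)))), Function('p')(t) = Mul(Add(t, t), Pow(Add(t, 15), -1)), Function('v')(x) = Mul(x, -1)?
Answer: Rational(-1110, 641) ≈ -1.7317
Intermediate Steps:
Function('v')(x) = Mul(-1, x)
Function('p')(t) = Mul(2, t, Pow(Add(15, t), -1)) (Function('p')(t) = Mul(Mul(2, t), Pow(Add(15, t), -1)) = Mul(2, t, Pow(Add(15, t), -1)))
R = -1 (R = Mul(2, Mul(-1, Add(1, Mul(-1, -4))), Pow(Add(15, Mul(-1, Add(1, Mul(-1, -4)))), -1)) = Mul(2, Mul(-1, Add(1, 4)), Pow(Add(15, Mul(-1, Add(1, 4))), -1)) = Mul(2, Mul(-1, 5), Pow(Add(15, Mul(-1, 5)), -1)) = Mul(2, -5, Pow(Add(15, -5), -1)) = Mul(2, -5, Pow(10, -1)) = Mul(2, -5, Rational(1, 10)) = -1)
Mul(Add(-2649, -2901), Pow(Add(Add(Add(-998, -242), R), 4446), -1)) = Mul(Add(-2649, -2901), Pow(Add(Add(Add(-998, -242), -1), 4446), -1)) = Mul(-5550, Pow(Add(Add(-1240, -1), 4446), -1)) = Mul(-5550, Pow(Add(-1241, 4446), -1)) = Mul(-5550, Pow(3205, -1)) = Mul(-5550, Rational(1, 3205)) = Rational(-1110, 641)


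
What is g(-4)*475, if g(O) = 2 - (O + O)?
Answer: 4750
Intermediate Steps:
g(O) = 2 - 2*O
g(-4)*475 = (2 - 2*(-4))*475 = (2 + 8)*475 = 10*475 = 4750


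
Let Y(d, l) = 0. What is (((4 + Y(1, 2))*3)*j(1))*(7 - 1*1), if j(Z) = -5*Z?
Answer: -360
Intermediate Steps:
(((4 + Y(1, 2))*3)*j(1))*(7 - 1*1) = (((4 + 0)*3)*(-5*1))*(7 - 1*1) = ((4*3)*(-5))*(7 - 1) = (12*(-5))*6 = -60*6 = -360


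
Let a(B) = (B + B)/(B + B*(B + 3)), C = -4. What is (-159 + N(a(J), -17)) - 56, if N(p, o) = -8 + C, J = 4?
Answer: -227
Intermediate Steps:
a(B) = 2*B/(B + B*(3 + B)) (a(B) = (2*B)/(B + B*(3 + B)) = 2*B/(B + B*(3 + B)))
N(p, o) = -12 (N(p, o) = -8 - 4 = -12)
(-159 + N(a(J), -17)) - 56 = (-159 - 12) - 56 = -171 - 56 = -227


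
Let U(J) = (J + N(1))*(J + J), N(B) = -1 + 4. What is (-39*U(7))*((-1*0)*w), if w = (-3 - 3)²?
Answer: 0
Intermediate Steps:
N(B) = 3
w = 36 (w = (-6)² = 36)
U(J) = 2*J*(3 + J) (U(J) = (J + 3)*(J + J) = (3 + J)*(2*J) = 2*J*(3 + J))
(-39*U(7))*((-1*0)*w) = (-78*7*(3 + 7))*(-1*0*36) = (-78*7*10)*(0*36) = -39*140*0 = -5460*0 = 0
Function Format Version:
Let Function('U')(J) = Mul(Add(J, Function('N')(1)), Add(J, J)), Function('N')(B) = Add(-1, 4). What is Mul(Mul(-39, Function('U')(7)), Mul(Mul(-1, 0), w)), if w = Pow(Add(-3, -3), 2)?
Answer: 0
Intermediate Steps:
Function('N')(B) = 3
w = 36 (w = Pow(-6, 2) = 36)
Function('U')(J) = Mul(2, J, Add(3, J)) (Function('U')(J) = Mul(Add(J, 3), Add(J, J)) = Mul(Add(3, J), Mul(2, J)) = Mul(2, J, Add(3, J)))
Mul(Mul(-39, Function('U')(7)), Mul(Mul(-1, 0), w)) = Mul(Mul(-39, Mul(2, 7, Add(3, 7))), Mul(Mul(-1, 0), 36)) = Mul(Mul(-39, Mul(2, 7, 10)), Mul(0, 36)) = Mul(Mul(-39, 140), 0) = Mul(-5460, 0) = 0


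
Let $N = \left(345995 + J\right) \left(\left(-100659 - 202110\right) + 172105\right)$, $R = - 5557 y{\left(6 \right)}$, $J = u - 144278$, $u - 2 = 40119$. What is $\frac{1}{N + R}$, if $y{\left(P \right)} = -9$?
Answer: $- \frac{1}{31599470419} \approx -3.1646 \cdot 10^{-11}$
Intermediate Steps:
$u = 40121$ ($u = 2 + 40119 = 40121$)
$J = -104157$ ($J = 40121 - 144278 = -104157$)
$R = 50013$ ($R = \left(-5557\right) \left(-9\right) = 50013$)
$N = -31599520432$ ($N = \left(345995 - 104157\right) \left(\left(-100659 - 202110\right) + 172105\right) = 241838 \left(-302769 + 172105\right) = 241838 \left(-130664\right) = -31599520432$)
$\frac{1}{N + R} = \frac{1}{-31599520432 + 50013} = \frac{1}{-31599470419} = - \frac{1}{31599470419}$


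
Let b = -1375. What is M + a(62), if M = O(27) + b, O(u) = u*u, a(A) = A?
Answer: -584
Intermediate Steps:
O(u) = u²
M = -646 (M = 27² - 1375 = 729 - 1375 = -646)
M + a(62) = -646 + 62 = -584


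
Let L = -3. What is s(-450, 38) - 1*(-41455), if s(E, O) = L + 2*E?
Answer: 40552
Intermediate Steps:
s(E, O) = -3 + 2*E
s(-450, 38) - 1*(-41455) = (-3 + 2*(-450)) - 1*(-41455) = (-3 - 900) + 41455 = -903 + 41455 = 40552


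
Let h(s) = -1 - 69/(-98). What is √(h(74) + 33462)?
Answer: √6558494/14 ≈ 182.93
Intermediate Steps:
h(s) = -29/98 (h(s) = -1 - 69*(-1)/98 = -1 - 1*(-69/98) = -1 + 69/98 = -29/98)
√(h(74) + 33462) = √(-29/98 + 33462) = √(3279247/98) = √6558494/14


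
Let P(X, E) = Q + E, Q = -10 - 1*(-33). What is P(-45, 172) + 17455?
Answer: 17650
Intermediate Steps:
Q = 23 (Q = -10 + 33 = 23)
P(X, E) = 23 + E
P(-45, 172) + 17455 = (23 + 172) + 17455 = 195 + 17455 = 17650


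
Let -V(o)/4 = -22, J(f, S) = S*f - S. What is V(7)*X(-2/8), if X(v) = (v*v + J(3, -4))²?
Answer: 177419/32 ≈ 5544.3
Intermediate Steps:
J(f, S) = -S + S*f
V(o) = 88 (V(o) = -4*(-22) = 88)
X(v) = (-8 + v²)² (X(v) = (v*v - 4*(-1 + 3))² = (v² - 4*2)² = (v² - 8)² = (-8 + v²)²)
V(7)*X(-2/8) = 88*(-8 + (-2/8)²)² = 88*(-8 + (-2*⅛)²)² = 88*(-8 + (-¼)²)² = 88*(-8 + 1/16)² = 88*(-127/16)² = 88*(16129/256) = 177419/32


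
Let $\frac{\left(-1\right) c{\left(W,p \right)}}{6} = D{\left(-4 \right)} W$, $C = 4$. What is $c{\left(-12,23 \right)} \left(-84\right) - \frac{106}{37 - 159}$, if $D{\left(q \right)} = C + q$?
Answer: $\frac{53}{61} \approx 0.86885$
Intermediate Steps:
$D{\left(q \right)} = 4 + q$
$c{\left(W,p \right)} = 0$ ($c{\left(W,p \right)} = - 6 \left(4 - 4\right) W = - 6 \cdot 0 W = \left(-6\right) 0 = 0$)
$c{\left(-12,23 \right)} \left(-84\right) - \frac{106}{37 - 159} = 0 \left(-84\right) - \frac{106}{37 - 159} = 0 - \frac{106}{37 - 159} = 0 - \frac{106}{-122} = 0 - - \frac{53}{61} = 0 + \frac{53}{61} = \frac{53}{61}$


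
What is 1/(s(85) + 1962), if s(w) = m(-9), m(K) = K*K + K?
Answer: 1/2034 ≈ 0.00049164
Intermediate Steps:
m(K) = K + K**2 (m(K) = K**2 + K = K + K**2)
s(w) = 72 (s(w) = -9*(1 - 9) = -9*(-8) = 72)
1/(s(85) + 1962) = 1/(72 + 1962) = 1/2034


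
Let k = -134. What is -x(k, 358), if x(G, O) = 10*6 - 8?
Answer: -52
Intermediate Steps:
x(G, O) = 52 (x(G, O) = 60 - 8 = 52)
-x(k, 358) = -1*52 = -52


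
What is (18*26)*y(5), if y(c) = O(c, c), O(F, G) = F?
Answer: 2340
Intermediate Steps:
y(c) = c
(18*26)*y(5) = (18*26)*5 = 468*5 = 2340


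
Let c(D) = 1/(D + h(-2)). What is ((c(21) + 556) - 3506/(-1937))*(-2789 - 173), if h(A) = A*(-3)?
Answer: -86415884966/52299 ≈ -1.6523e+6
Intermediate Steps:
h(A) = -3*A
c(D) = 1/(6 + D) (c(D) = 1/(D - 3*(-2)) = 1/(D + 6) = 1/(6 + D))
((c(21) + 556) - 3506/(-1937))*(-2789 - 173) = ((1/(6 + 21) + 556) - 3506/(-1937))*(-2789 - 173) = ((1/27 + 556) - 3506*(-1/1937))*(-2962) = ((1/27 + 556) + 3506/1937)*(-2962) = (15013/27 + 3506/1937)*(-2962) = (29174843/52299)*(-2962) = -86415884966/52299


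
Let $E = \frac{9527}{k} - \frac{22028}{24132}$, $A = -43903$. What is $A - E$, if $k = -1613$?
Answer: $- \frac{427163787605}{9731229} \approx -43896.0$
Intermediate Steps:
$E = - \frac{66359182}{9731229}$ ($E = \frac{9527}{-1613} - \frac{22028}{24132} = 9527 \left(- \frac{1}{1613}\right) - \frac{5507}{6033} = - \frac{9527}{1613} - \frac{5507}{6033} = - \frac{66359182}{9731229} \approx -6.8192$)
$A - E = -43903 - - \frac{66359182}{9731229} = -43903 + \frac{66359182}{9731229} = - \frac{427163787605}{9731229}$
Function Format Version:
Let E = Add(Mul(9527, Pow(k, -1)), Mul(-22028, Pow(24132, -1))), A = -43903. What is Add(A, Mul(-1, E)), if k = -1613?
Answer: Rational(-427163787605, 9731229) ≈ -43896.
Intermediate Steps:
E = Rational(-66359182, 9731229) (E = Add(Mul(9527, Pow(-1613, -1)), Mul(-22028, Pow(24132, -1))) = Add(Mul(9527, Rational(-1, 1613)), Mul(-22028, Rational(1, 24132))) = Add(Rational(-9527, 1613), Rational(-5507, 6033)) = Rational(-66359182, 9731229) ≈ -6.8192)
Add(A, Mul(-1, E)) = Add(-43903, Mul(-1, Rational(-66359182, 9731229))) = Add(-43903, Rational(66359182, 9731229)) = Rational(-427163787605, 9731229)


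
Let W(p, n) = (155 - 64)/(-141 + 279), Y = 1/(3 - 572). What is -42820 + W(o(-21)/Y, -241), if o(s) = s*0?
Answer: -5909069/138 ≈ -42819.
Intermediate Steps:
o(s) = 0
Y = -1/569 (Y = 1/(-569) = -1/569 ≈ -0.0017575)
W(p, n) = 91/138
-42820 + W(o(-21)/Y, -241) = -42820 + 91/138 = -5909069/138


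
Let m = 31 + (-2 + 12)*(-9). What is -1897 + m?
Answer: -1956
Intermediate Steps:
m = -59 (m = 31 + 10*(-9) = 31 - 90 = -59)
-1897 + m = -1897 - 59 = -1956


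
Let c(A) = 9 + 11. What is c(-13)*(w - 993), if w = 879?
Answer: -2280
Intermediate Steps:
c(A) = 20
c(-13)*(w - 993) = 20*(879 - 993) = 20*(-114) = -2280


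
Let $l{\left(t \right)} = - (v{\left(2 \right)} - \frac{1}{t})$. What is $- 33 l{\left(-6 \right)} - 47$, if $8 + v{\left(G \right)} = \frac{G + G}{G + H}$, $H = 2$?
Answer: $- \frac{545}{2} \approx -272.5$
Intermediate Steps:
$v{\left(G \right)} = -8 + \frac{2 G}{2 + G}$ ($v{\left(G \right)} = -8 + \frac{G + G}{G + 2} = -8 + \frac{2 G}{2 + G}$)
$l{\left(t \right)} = 7 + \frac{1}{t}$ ($l{\left(t \right)} = - (\frac{2 \left(-8 - 6\right)}{2 + 2} - \frac{1}{t}) = - (\frac{2 \left(-8 - 6\right)}{4} - \frac{1}{t}) = - (2 \cdot \frac{1}{4} \left(-14\right) - \frac{1}{t}) = - (-7 - \frac{1}{t}) = 7 + \frac{1}{t}$)
$- 33 l{\left(-6 \right)} - 47 = - 33 \left(7 + \frac{1}{-6}\right) - 47 = - 33 \left(7 - \frac{1}{6}\right) - 47 = \left(-33\right) \frac{41}{6} - 47 = - \frac{451}{2} - 47 = - \frac{545}{2}$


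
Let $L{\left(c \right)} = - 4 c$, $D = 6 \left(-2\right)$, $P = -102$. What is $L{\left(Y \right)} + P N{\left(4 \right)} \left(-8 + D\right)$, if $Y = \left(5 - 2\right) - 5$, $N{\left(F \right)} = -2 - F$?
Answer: $-12232$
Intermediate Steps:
$Y = -2$ ($Y = 3 - 5 = -2$)
$D = -12$
$L{\left(Y \right)} + P N{\left(4 \right)} \left(-8 + D\right) = \left(-4\right) \left(-2\right) - 102 \left(-2 - 4\right) \left(-8 - 12\right) = 8 - 102 \left(-2 - 4\right) \left(-20\right) = 8 - 102 \left(\left(-6\right) \left(-20\right)\right) = 8 - 12240 = -12232$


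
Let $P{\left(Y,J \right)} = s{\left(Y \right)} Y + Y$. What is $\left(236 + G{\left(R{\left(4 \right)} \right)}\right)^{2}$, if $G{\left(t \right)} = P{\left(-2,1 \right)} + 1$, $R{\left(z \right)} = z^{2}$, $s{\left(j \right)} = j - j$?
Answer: $55225$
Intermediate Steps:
$s{\left(j \right)} = 0$
$P{\left(Y,J \right)} = Y$ ($P{\left(Y,J \right)} = 0 Y + Y = 0 + Y = Y$)
$G{\left(t \right)} = -1$ ($G{\left(t \right)} = -2 + 1 = -1$)
$\left(236 + G{\left(R{\left(4 \right)} \right)}\right)^{2} = \left(236 - 1\right)^{2} = 235^{2} = 55225$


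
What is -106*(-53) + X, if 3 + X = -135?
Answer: 5480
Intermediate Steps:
X = -138 (X = -3 - 135 = -138)
-106*(-53) + X = -106*(-53) - 138 = 5618 - 138 = 5480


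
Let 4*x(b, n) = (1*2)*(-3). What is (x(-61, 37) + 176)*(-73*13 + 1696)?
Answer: 260703/2 ≈ 1.3035e+5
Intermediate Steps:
x(b, n) = -3/2 (x(b, n) = ((1*2)*(-3))/4 = (2*(-3))/4 = (1/4)*(-6) = -3/2)
(x(-61, 37) + 176)*(-73*13 + 1696) = (-3/2 + 176)*(-73*13 + 1696) = 349*(-949 + 1696)/2 = (349/2)*747 = 260703/2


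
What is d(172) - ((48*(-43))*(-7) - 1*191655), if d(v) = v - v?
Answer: 177207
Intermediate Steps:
d(v) = 0
d(172) - ((48*(-43))*(-7) - 1*191655) = 0 - ((48*(-43))*(-7) - 1*191655) = 0 - (-2064*(-7) - 191655) = 0 - (14448 - 191655) = 0 - 1*(-177207) = 0 + 177207 = 177207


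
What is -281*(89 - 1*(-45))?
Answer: -37654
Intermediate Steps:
-281*(89 - 1*(-45)) = -281*(89 + 45) = -281*134 = -37654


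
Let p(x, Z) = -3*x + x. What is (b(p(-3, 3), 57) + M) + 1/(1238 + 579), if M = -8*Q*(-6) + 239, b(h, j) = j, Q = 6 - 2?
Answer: 886697/1817 ≈ 488.00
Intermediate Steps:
p(x, Z) = -2*x
Q = 4
M = 431 (M = -8*4*(-6) + 239 = -32*(-6) + 239 = 192 + 239 = 431)
(b(p(-3, 3), 57) + M) + 1/(1238 + 579) = (57 + 431) + 1/(1238 + 579) = 488 + 1/1817 = 886697/1817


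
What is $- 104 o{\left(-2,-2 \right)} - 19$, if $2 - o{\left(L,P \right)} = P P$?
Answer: $189$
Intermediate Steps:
$o{\left(L,P \right)} = 2 - P^{2}$ ($o{\left(L,P \right)} = 2 - P P = 2 - P^{2}$)
$- 104 o{\left(-2,-2 \right)} - 19 = - 104 \left(2 - \left(-2\right)^{2}\right) - 19 = - 104 \left(2 - 4\right) - 19 = \left(-104\right) \left(-2\right) - 19 = 208 - 19 = 189$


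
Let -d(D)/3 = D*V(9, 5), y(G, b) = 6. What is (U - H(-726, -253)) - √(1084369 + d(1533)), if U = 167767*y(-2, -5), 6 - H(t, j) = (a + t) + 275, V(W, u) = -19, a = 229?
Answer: 1006374 - 5*√46870 ≈ 1.0053e+6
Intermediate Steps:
H(t, j) = -498 - t (H(t, j) = 6 - ((229 + t) + 275) = 6 - (504 + t) = 6 + (-504 - t) = -498 - t)
d(D) = 57*D (d(D) = -3*D*(-19) = -(-57)*D = 57*D)
U = 1006602 (U = 167767*6 = 1006602)
(U - H(-726, -253)) - √(1084369 + d(1533)) = (1006602 - (-498 - 1*(-726))) - √(1084369 + 57*1533) = (1006602 - (-498 + 726)) - √(1084369 + 87381) = (1006602 - 1*228) - √1171750 = (1006602 - 228) - 5*√46870 = 1006374 - 5*√46870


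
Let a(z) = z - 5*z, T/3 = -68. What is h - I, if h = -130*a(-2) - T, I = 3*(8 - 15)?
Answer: -815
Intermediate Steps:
T = -204 (T = 3*(-68) = -204)
a(z) = -4*z
I = -21 (I = 3*(-7) = -21)
h = -836 (h = -(-520)*(-2) - 1*(-204) = -130*8 + 204 = -1040 + 204 = -836)
h - I = -836 - 1*(-21) = -836 + 21 = -815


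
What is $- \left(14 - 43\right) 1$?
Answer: $29$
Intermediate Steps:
$- \left(14 - 43\right) 1 = - \left(-29\right) 1 = \left(-1\right) \left(-29\right) = 29$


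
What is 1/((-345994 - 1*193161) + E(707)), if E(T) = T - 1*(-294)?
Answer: -1/538154 ≈ -1.8582e-6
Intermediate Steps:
E(T) = 294 + T (E(T) = T + 294 = 294 + T)
1/((-345994 - 1*193161) + E(707)) = 1/((-345994 - 1*193161) + (294 + 707)) = 1/((-345994 - 193161) + 1001) = 1/(-539155 + 1001) = 1/(-538154) = -1/538154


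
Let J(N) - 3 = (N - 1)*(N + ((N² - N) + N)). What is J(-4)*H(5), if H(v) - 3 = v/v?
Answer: -228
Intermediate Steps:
H(v) = 4 (H(v) = 3 + v/v = 3 + 1 = 4)
J(N) = 3 + (-1 + N)*(N + N²) (J(N) = 3 + (N - 1)*(N + ((N² - N) + N)) = 3 + (-1 + N)*(N + N²))
J(-4)*H(5) = (3 + (-4)³ - 1*(-4))*4 = (3 - 64 + 4)*4 = -57*4 = -228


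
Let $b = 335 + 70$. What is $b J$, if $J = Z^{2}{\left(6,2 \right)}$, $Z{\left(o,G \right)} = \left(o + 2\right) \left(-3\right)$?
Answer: $233280$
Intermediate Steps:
$Z{\left(o,G \right)} = -6 - 3 o$ ($Z{\left(o,G \right)} = \left(2 + o\right) \left(-3\right) = -6 - 3 o$)
$b = 405$
$J = 576$ ($J = \left(-6 - 18\right)^{2} = \left(-24\right)^{2} = 576$)
$b J = 405 \cdot 576 = 233280$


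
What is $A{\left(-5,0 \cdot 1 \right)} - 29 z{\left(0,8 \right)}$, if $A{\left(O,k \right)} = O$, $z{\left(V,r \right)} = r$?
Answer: $-237$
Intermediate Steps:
$A{\left(-5,0 \cdot 1 \right)} - 29 z{\left(0,8 \right)} = -5 - 232 = -237$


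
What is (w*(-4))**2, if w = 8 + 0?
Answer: 1024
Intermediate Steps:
w = 8
(w*(-4))**2 = (8*(-4))**2 = (-32)**2 = 1024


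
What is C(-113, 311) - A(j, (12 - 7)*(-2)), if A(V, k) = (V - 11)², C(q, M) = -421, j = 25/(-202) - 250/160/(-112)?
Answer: -17834426170313/32758104064 ≈ -544.43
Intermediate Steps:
j = -19875/180992 (j = 25*(-1/202) - 250*1/160*(-1/112) = -25/202 - 25/16*(-1/112) = -25/202 + 25/1792 = -19875/180992 ≈ -0.10981)
A(V, k) = (-11 + V)²
C(-113, 311) - A(j, (12 - 7)*(-2)) = -421 - (-11 - 19875/180992)² = -421 - (-2010787/180992)² = -421 - 1*4043264359369/32758104064 = -421 - 4043264359369/32758104064 = -17834426170313/32758104064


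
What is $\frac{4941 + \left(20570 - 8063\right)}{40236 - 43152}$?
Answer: $- \frac{1454}{243} \approx -5.9835$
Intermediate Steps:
$\frac{4941 + \left(20570 - 8063\right)}{40236 - 43152} = \frac{4941 + \left(20570 - 8063\right)}{-2916} = \left(4941 + 12507\right) \left(- \frac{1}{2916}\right) = 17448 \left(- \frac{1}{2916}\right) = - \frac{1454}{243}$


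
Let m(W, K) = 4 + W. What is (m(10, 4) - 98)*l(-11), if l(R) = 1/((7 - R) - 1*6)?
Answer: -7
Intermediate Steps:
l(R) = 1/(1 - R) (l(R) = 1/((7 - R) - 6) = 1/(1 - R))
(m(10, 4) - 98)*l(-11) = ((4 + 10) - 98)*(-1/(-1 - 11)) = (14 - 98)*(-1/(-12)) = -(-84)*(-1)/12 = -84*1/12 = -7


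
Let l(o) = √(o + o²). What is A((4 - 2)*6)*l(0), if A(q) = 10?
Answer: 0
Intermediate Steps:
A((4 - 2)*6)*l(0) = 10*√(0*(1 + 0)) = 10*√(0*1) = 10*√0 = 10*0 = 0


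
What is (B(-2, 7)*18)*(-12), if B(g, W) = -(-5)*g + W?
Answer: 648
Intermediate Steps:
B(g, W) = W + 5*g (B(g, W) = 5*g + W = W + 5*g)
(B(-2, 7)*18)*(-12) = ((7 + 5*(-2))*18)*(-12) = ((7 - 10)*18)*(-12) = -3*18*(-12) = -54*(-12) = 648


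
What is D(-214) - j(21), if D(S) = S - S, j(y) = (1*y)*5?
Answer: -105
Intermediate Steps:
j(y) = 5*y (j(y) = y*5 = 5*y)
D(S) = 0
D(-214) - j(21) = 0 - 5*21 = 0 - 1*105 = 0 - 105 = -105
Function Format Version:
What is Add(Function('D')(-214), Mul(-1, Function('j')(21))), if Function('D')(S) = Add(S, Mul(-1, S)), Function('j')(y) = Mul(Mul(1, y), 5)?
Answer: -105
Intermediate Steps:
Function('j')(y) = Mul(5, y) (Function('j')(y) = Mul(y, 5) = Mul(5, y))
Function('D')(S) = 0
Add(Function('D')(-214), Mul(-1, Function('j')(21))) = Add(0, Mul(-1, Mul(5, 21))) = Add(0, Mul(-1, 105)) = Add(0, -105) = -105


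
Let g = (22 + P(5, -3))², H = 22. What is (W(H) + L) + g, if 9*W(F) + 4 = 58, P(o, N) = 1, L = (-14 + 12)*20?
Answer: 495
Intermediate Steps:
L = -40 (L = -2*20 = -40)
W(F) = 6 (W(F) = -4/9 + (⅑)*58 = -4/9 + 58/9 = 6)
g = 529 (g = (22 + 1)² = 23² = 529)
(W(H) + L) + g = (6 - 40) + 529 = -34 + 529 = 495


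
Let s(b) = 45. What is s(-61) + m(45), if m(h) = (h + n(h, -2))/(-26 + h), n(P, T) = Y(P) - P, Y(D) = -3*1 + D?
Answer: 897/19 ≈ 47.211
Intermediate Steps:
Y(D) = -3 + D
n(P, T) = -3 (n(P, T) = (-3 + P) - P = -3)
m(h) = (-3 + h)/(-26 + h) (m(h) = (h - 3)/(-26 + h) = (-3 + h)/(-26 + h))
s(-61) + m(45) = 45 + (-3 + 45)/(-26 + 45) = 45 + 42/19 = 897/19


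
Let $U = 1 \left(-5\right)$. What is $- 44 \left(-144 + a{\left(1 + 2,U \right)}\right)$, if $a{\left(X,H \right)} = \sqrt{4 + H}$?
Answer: $6336 - 44 i \approx 6336.0 - 44.0 i$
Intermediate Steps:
$U = -5$
$- 44 \left(-144 + a{\left(1 + 2,U \right)}\right) = - 44 \left(-144 + \sqrt{4 - 5}\right) = - 44 \left(-144 + \sqrt{-1}\right) = - 44 \left(-144 + i\right) = 6336 - 44 i$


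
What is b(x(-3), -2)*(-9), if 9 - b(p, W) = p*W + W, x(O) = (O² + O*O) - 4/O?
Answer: -447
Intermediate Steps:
x(O) = -4/O + 2*O² (x(O) = (O² + O²) - 4/O = 2*O² - 4/O = -4/O + 2*O²)
b(p, W) = 9 - W - W*p (b(p, W) = 9 - (p*W + W) = 9 - (W*p + W) = 9 - (W + W*p) = 9 + (-W - W*p) = 9 - W - W*p)
b(x(-3), -2)*(-9) = (9 - 1*(-2) - 1*(-2)*2*(-2 + (-3)³)/(-3))*(-9) = (9 + 2 - 1*(-2)*2*(-⅓)*(-2 - 27))*(-9) = (9 + 2 - 1*(-2)*2*(-⅓)*(-29))*(-9) = (9 + 2 - 1*(-2)*58/3)*(-9) = (9 + 2 + 116/3)*(-9) = (149/3)*(-9) = -447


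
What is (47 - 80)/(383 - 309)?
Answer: -33/74 ≈ -0.44595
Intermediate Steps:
(47 - 80)/(383 - 309) = -33/74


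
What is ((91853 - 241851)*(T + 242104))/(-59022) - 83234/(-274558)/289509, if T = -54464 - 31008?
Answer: 155625545803338681445/390956868630207 ≈ 3.9806e+5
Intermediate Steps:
T = -85472
((91853 - 241851)*(T + 242104))/(-59022) - 83234/(-274558)/289509 = ((91853 - 241851)*(-85472 + 242104))/(-59022) - 83234/(-274558)/289509 = -149998*156632*(-1/59022) - 83234*(-1/274558)*(1/289509) = -23494486736*(-1/59022) + (41617/137279)*(1/289509) = 11747243368/29511 + 41617/39743506011 = 155625545803338681445/390956868630207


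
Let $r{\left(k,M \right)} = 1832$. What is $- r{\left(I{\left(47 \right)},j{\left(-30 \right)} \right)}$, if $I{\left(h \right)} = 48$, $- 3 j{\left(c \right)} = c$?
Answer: $-1832$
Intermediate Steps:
$j{\left(c \right)} = - \frac{c}{3}$
$- r{\left(I{\left(47 \right)},j{\left(-30 \right)} \right)} = \left(-1\right) 1832 = -1832$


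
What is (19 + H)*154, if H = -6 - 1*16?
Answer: -462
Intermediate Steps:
H = -22 (H = -6 - 16 = -22)
(19 + H)*154 = (19 - 22)*154 = -3*154 = -462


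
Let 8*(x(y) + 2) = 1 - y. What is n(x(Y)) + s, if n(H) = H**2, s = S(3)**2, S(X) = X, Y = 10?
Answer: 1201/64 ≈ 18.766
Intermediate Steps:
x(y) = -15/8 - y/8 (x(y) = -2 + (1 - y)/8 = -2 + (1/8 - y/8) = -15/8 - y/8)
s = 9 (s = 3**2 = 9)
n(x(Y)) + s = (-15/8 - 1/8*10)**2 + 9 = (-15/8 - 5/4)**2 + 9 = (-25/8)**2 + 9 = 625/64 + 9 = 1201/64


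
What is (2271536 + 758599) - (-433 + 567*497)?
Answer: 2748769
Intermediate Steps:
(2271536 + 758599) - (-433 + 567*497) = 3030135 - (-433 + 281799) = 3030135 - 1*281366 = 3030135 - 281366 = 2748769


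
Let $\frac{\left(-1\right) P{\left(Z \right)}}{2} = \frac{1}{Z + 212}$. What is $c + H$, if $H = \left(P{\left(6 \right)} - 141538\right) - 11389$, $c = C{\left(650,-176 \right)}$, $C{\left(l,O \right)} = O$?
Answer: $- \frac{16688228}{109} \approx -1.531 \cdot 10^{5}$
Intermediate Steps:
$P{\left(Z \right)} = - \frac{2}{212 + Z}$ ($P{\left(Z \right)} = - \frac{2}{Z + 212} = - \frac{2}{212 + Z}$)
$c = -176$
$H = - \frac{16669044}{109}$ ($H = \left(- \frac{2}{212 + 6} - 141538\right) - 11389 = \left(- \frac{2}{218} - 141538\right) - 11389 = \left(\left(-2\right) \frac{1}{218} - 141538\right) - 11389 = \left(- \frac{1}{109} - 141538\right) - 11389 = - \frac{15427643}{109} - 11389 = - \frac{16669044}{109} \approx -1.5293 \cdot 10^{5}$)
$c + H = -176 - \frac{16669044}{109} = - \frac{16688228}{109}$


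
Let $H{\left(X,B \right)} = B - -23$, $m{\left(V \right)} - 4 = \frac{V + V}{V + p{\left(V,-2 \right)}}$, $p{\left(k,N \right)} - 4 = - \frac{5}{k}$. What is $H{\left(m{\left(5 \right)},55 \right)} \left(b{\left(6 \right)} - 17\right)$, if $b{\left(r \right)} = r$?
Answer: $-858$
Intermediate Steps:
$p{\left(k,N \right)} = 4 - \frac{5}{k}$
$m{\left(V \right)} = 4 + \frac{2 V}{4 + V - \frac{5}{V}}$ ($m{\left(V \right)} = 4 + \frac{V + V}{V + \left(4 - \frac{5}{V}\right)} = 4 + \frac{2 V}{4 + V - \frac{5}{V}}$)
$H{\left(X,B \right)} = 23 + B$ ($H{\left(X,B \right)} = B + 23 = 23 + B$)
$H{\left(m{\left(5 \right)},55 \right)} \left(b{\left(6 \right)} - 17\right) = \left(23 + 55\right) \left(6 - 17\right) = 78 \left(6 - 17\right) = 78 \left(-11\right) = -858$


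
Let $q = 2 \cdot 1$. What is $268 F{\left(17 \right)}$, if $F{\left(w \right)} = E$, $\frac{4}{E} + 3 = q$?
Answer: $-1072$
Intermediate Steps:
$q = 2$
$E = -4$ ($E = \frac{4}{-3 + 2} = \frac{4}{-1} = 4 \left(-1\right) = -4$)
$F{\left(w \right)} = -4$
$268 F{\left(17 \right)} = 268 \left(-4\right) = -1072$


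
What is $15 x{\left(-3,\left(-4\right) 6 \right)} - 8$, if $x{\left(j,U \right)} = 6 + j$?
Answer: $37$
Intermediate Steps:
$15 x{\left(-3,\left(-4\right) 6 \right)} - 8 = 15 \left(6 - 3\right) - 8 = 15 \cdot 3 - 8 = 45 - 8 = 37$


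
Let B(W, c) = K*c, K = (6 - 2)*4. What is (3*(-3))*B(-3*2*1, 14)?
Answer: -2016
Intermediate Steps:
K = 16 (K = 4*4 = 16)
B(W, c) = 16*c
(3*(-3))*B(-3*2*1, 14) = (3*(-3))*(16*14) = -9*224 = -2016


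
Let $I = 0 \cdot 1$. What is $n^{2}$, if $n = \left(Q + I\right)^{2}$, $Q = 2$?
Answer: $16$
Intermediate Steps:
$I = 0$
$n = 4$ ($n = \left(2 + 0\right)^{2} = 2^{2} = 4$)
$n^{2} = 4^{2} = 16$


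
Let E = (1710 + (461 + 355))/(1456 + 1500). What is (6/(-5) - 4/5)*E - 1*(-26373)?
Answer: 19488384/739 ≈ 26371.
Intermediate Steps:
E = 1263/1478 (E = (1710 + 816)/2956 = 2526*(1/2956) = 1263/1478 ≈ 0.85453)
(6/(-5) - 4/5)*E - 1*(-26373) = (6/(-5) - 4/5)*(1263/1478) - 1*(-26373) = (6*(-⅕) - 4*⅕)*(1263/1478) + 26373 = (-6/5 - ⅘)*(1263/1478) + 26373 = -2*1263/1478 + 26373 = -1263/739 + 26373 = 19488384/739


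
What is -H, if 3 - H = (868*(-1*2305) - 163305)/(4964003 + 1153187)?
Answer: -4103123/1223438 ≈ -3.3538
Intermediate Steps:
H = 4103123/1223438 (H = 3 - (868*(-1*2305) - 163305)/(4964003 + 1153187) = 3 - (868*(-2305) - 163305)/6117190 = 3 - (-2000740 - 163305)/6117190 = 3 - (-2164045)/6117190 = 3 - 1*(-432809/1223438) = 3 + 432809/1223438 = 4103123/1223438 ≈ 3.3538)
-H = -1*4103123/1223438 = -4103123/1223438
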